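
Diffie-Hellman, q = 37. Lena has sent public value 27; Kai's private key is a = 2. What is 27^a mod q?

26

Shared key K = 27^2 mod 37.
27^1 ≡ 27 (mod 37)
27^2 = (27^1)^2 ≡ 27^2 = 729 ≡ 26 (mod 37)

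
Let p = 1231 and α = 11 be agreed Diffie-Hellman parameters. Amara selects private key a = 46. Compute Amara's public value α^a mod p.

Public value = 11^46 mod 1231.
11^1 ≡ 11 (mod 1231)
11^2 = (11^1)^2 ≡ 11^2 = 121 ≡ 121 (mod 1231)
11^4 = (11^2)^2 ≡ 121^2 = 14641 ≡ 1100 (mod 1231)
11^8 = (11^4)^2 ≡ 1100^2 = 1210000 ≡ 1158 (mod 1231)
11^16 = (11^8)^2 ≡ 1158^2 = 1340964 ≡ 405 (mod 1231)
11^32 = (11^16)^2 ≡ 405^2 = 164025 ≡ 302 (mod 1231)
11^46 = 11^32 · 11^8 · 11^4 · 11^2 ≡ 302 · 1158 · 1100 · 121 ≡ 1021 (mod 1231).

1021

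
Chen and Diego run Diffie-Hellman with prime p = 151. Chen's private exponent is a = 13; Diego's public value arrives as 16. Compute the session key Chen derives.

128

Shared key K = 16^13 mod 151.
16^1 ≡ 16 (mod 151)
16^2 = (16^1)^2 ≡ 16^2 = 256 ≡ 105 (mod 151)
16^4 = (16^2)^2 ≡ 105^2 = 11025 ≡ 2 (mod 151)
16^8 = (16^4)^2 ≡ 2^2 = 4 ≡ 4 (mod 151)
16^13 = 16^8 · 16^4 · 16^1 ≡ 4 · 2 · 16 ≡ 128 (mod 151).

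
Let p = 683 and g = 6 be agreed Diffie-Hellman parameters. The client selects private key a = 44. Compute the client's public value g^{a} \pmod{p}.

Public value = 6^{44} \pmod{683}.
6^1 ≡ 6 (mod 683)
6^2 = (6^1)^2 ≡ 6^2 = 36 ≡ 36 (mod 683)
6^4 = (6^2)^2 ≡ 36^2 = 1296 ≡ 613 (mod 683)
6^8 = (6^4)^2 ≡ 613^2 = 375769 ≡ 119 (mod 683)
6^16 = (6^8)^2 ≡ 119^2 = 14161 ≡ 501 (mod 683)
6^32 = (6^16)^2 ≡ 501^2 = 251001 ≡ 340 (mod 683)
6^44 = 6^32 · 6^8 · 6^4 ≡ 340 · 119 · 613 ≡ 201 (mod 683).

201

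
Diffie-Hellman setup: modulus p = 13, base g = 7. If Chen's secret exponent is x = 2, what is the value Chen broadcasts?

10

Public value = 7^2 (mod 13).
7^1 ≡ 7 (mod 13)
7^2 = (7^1)^2 ≡ 7^2 = 49 ≡ 10 (mod 13)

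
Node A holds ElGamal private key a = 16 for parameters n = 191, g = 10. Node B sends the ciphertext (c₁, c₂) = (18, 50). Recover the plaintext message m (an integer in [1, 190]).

17

Shared mask s = c₁^a mod n = 18^16 mod 191.
18^1 ≡ 18 (mod 191)
18^2 = (18^1)^2 ≡ 18^2 = 324 ≡ 133 (mod 191)
18^4 = (18^2)^2 ≡ 133^2 = 17689 ≡ 117 (mod 191)
18^8 = (18^4)^2 ≡ 117^2 = 13689 ≡ 128 (mod 191)
18^16 = (18^8)^2 ≡ 128^2 = 16384 ≡ 149 (mod 191)
So s = 149; s⁻¹ ≡ 50 (mod 191).
m = c₂ · s⁻¹ mod 191 = 50 · 50 mod 191 = 17.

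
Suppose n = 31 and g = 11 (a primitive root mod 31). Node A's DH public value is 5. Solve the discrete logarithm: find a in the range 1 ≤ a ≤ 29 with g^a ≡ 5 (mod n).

Try successive powers of 11 modulo 31:
11^1 ≡ 11
11^2 ≡ 28
11^3 ≡ 29
11^4 ≡ 9
11^5 ≡ 6
11^6 ≡ 4
11^7 ≡ 13
11^8 ≡ 19
11^9 ≡ 23
11^10 ≡ 5
Found: a = 10.

10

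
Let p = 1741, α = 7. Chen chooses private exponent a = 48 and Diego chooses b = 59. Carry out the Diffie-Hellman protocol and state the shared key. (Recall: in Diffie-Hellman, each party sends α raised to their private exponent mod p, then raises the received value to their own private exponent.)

Chen sends A = α^a mod p = 7^48 mod 1741.
7^1 ≡ 7 (mod 1741)
7^2 = (7^1)^2 ≡ 7^2 = 49 ≡ 49 (mod 1741)
7^4 = (7^2)^2 ≡ 49^2 = 2401 ≡ 660 (mod 1741)
7^8 = (7^4)^2 ≡ 660^2 = 435600 ≡ 350 (mod 1741)
7^16 = (7^8)^2 ≡ 350^2 = 122500 ≡ 630 (mod 1741)
7^32 = (7^16)^2 ≡ 630^2 = 396900 ≡ 1693 (mod 1741)
7^48 = 7^32 · 7^16 ≡ 1693 · 630 ≡ 1098 (mod 1741).
So A = 1098. Diego then computes K = A^b mod p = 1098^59 mod 1741.
1098^1 ≡ 1098 (mod 1741)
1098^2 = (1098^1)^2 ≡ 1098^2 = 1205604 ≡ 832 (mod 1741)
1098^4 = (1098^2)^2 ≡ 832^2 = 692224 ≡ 1047 (mod 1741)
1098^8 = (1098^4)^2 ≡ 1047^2 = 1096209 ≡ 1120 (mod 1741)
1098^16 = (1098^8)^2 ≡ 1120^2 = 1254400 ≡ 880 (mod 1741)
1098^32 = (1098^16)^2 ≡ 880^2 = 774400 ≡ 1396 (mod 1741)
1098^59 = 1098^32 · 1098^16 · 1098^8 · 1098^2 · 1098^1 ≡ 1396 · 880 · 1120 · 832 · 1098 ≡ 1452 (mod 1741).

1452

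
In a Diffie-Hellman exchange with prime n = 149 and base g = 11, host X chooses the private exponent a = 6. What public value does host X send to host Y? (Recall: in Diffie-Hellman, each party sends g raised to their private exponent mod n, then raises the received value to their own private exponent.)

100

Public value = 11^6 mod 149.
11^1 ≡ 11 (mod 149)
11^2 = (11^1)^2 ≡ 11^2 = 121 ≡ 121 (mod 149)
11^4 = (11^2)^2 ≡ 121^2 = 14641 ≡ 39 (mod 149)
11^6 = 11^4 · 11^2 ≡ 39 · 121 ≡ 100 (mod 149).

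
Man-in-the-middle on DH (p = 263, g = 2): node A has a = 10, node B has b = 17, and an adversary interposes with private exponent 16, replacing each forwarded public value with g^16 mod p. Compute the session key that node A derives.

70

Node A receives an adversary's public value M = 2^16 mod 263 instead of the honest one.
2^1 ≡ 2 (mod 263)
2^2 = (2^1)^2 ≡ 2^2 = 4 ≡ 4 (mod 263)
2^4 = (2^2)^2 ≡ 4^2 = 16 ≡ 16 (mod 263)
2^8 = (2^4)^2 ≡ 16^2 = 256 ≡ 256 (mod 263)
2^16 = (2^8)^2 ≡ 256^2 = 65536 ≡ 49 (mod 263)
So M = 49. Node A computes K = M^10 mod 263.
49^1 ≡ 49 (mod 263)
49^2 = (49^1)^2 ≡ 49^2 = 2401 ≡ 34 (mod 263)
49^4 = (49^2)^2 ≡ 34^2 = 1156 ≡ 104 (mod 263)
49^8 = (49^4)^2 ≡ 104^2 = 10816 ≡ 33 (mod 263)
49^10 = 49^8 · 49^2 ≡ 33 · 34 ≡ 70 (mod 263).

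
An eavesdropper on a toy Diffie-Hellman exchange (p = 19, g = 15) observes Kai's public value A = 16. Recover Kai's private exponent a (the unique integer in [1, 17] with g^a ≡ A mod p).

Try successive powers of 15 modulo 19:
15^1 ≡ 15
15^2 ≡ 16
Found: a = 2.

2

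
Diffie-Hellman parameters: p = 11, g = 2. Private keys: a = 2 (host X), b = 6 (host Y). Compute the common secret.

4

Host X sends A = g^a mod p = 2^2 mod 11.
2^1 ≡ 2 (mod 11)
2^2 = (2^1)^2 ≡ 2^2 = 4 ≡ 4 (mod 11)
So A = 4. Host Y then computes K = A^b mod p = 4^6 mod 11.
4^1 ≡ 4 (mod 11)
4^2 = (4^1)^2 ≡ 4^2 = 16 ≡ 5 (mod 11)
4^4 = (4^2)^2 ≡ 5^2 = 25 ≡ 3 (mod 11)
4^6 = 4^4 · 4^2 ≡ 3 · 5 ≡ 4 (mod 11).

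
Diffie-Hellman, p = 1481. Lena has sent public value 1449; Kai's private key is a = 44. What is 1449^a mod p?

Shared key K = 1449^44 mod 1481.
1449^1 ≡ 1449 (mod 1481)
1449^2 = (1449^1)^2 ≡ 1449^2 = 2099601 ≡ 1024 (mod 1481)
1449^4 = (1449^2)^2 ≡ 1024^2 = 1048576 ≡ 28 (mod 1481)
1449^8 = (1449^4)^2 ≡ 28^2 = 784 ≡ 784 (mod 1481)
1449^16 = (1449^8)^2 ≡ 784^2 = 614656 ≡ 41 (mod 1481)
1449^32 = (1449^16)^2 ≡ 41^2 = 1681 ≡ 200 (mod 1481)
1449^44 = 1449^32 · 1449^8 · 1449^4 ≡ 200 · 784 · 28 ≡ 716 (mod 1481).

716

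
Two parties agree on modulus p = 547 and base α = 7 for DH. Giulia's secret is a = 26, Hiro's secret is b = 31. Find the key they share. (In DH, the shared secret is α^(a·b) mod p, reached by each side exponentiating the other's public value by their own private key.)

169

Hiro sends B = α^b mod p = 7^31 mod 547.
7^1 ≡ 7 (mod 547)
7^2 = (7^1)^2 ≡ 7^2 = 49 ≡ 49 (mod 547)
7^4 = (7^2)^2 ≡ 49^2 = 2401 ≡ 213 (mod 547)
7^8 = (7^4)^2 ≡ 213^2 = 45369 ≡ 515 (mod 547)
7^16 = (7^8)^2 ≡ 515^2 = 265225 ≡ 477 (mod 547)
7^31 = 7^16 · 7^8 · 7^4 · 7^2 · 7^1 ≡ 477 · 515 · 213 · 49 · 7 ≡ 153 (mod 547).
So B = 153. Giulia then computes K = B^a mod p = 153^26 mod 547.
153^1 ≡ 153 (mod 547)
153^2 = (153^1)^2 ≡ 153^2 = 23409 ≡ 435 (mod 547)
153^4 = (153^2)^2 ≡ 435^2 = 189225 ≡ 510 (mod 547)
153^8 = (153^4)^2 ≡ 510^2 = 260100 ≡ 275 (mod 547)
153^16 = (153^8)^2 ≡ 275^2 = 75625 ≡ 139 (mod 547)
153^26 = 153^16 · 153^8 · 153^2 ≡ 139 · 275 · 435 ≡ 169 (mod 547).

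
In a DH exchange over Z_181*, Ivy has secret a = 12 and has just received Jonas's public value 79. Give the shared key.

82

Shared key K = 79^12 mod 181.
79^1 ≡ 79 (mod 181)
79^2 = (79^1)^2 ≡ 79^2 = 6241 ≡ 87 (mod 181)
79^4 = (79^2)^2 ≡ 87^2 = 7569 ≡ 148 (mod 181)
79^8 = (79^4)^2 ≡ 148^2 = 21904 ≡ 3 (mod 181)
79^12 = 79^8 · 79^4 ≡ 3 · 148 ≡ 82 (mod 181).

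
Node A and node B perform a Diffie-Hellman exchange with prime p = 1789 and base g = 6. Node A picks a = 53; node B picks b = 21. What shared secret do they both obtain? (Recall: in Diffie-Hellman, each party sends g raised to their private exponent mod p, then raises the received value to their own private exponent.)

Node A sends A = g^a mod p = 6^53 mod 1789.
6^1 ≡ 6 (mod 1789)
6^2 = (6^1)^2 ≡ 6^2 = 36 ≡ 36 (mod 1789)
6^4 = (6^2)^2 ≡ 36^2 = 1296 ≡ 1296 (mod 1789)
6^8 = (6^4)^2 ≡ 1296^2 = 1679616 ≡ 1534 (mod 1789)
6^16 = (6^8)^2 ≡ 1534^2 = 2353156 ≡ 621 (mod 1789)
6^32 = (6^16)^2 ≡ 621^2 = 385641 ≡ 1006 (mod 1789)
6^53 = 6^32 · 6^16 · 6^4 · 6^1 ≡ 1006 · 621 · 1296 · 6 ≡ 886 (mod 1789).
So A = 886. Node B then computes K = A^b mod p = 886^21 mod 1789.
886^1 ≡ 886 (mod 1789)
886^2 = (886^1)^2 ≡ 886^2 = 784996 ≡ 1414 (mod 1789)
886^4 = (886^2)^2 ≡ 1414^2 = 1999396 ≡ 1083 (mod 1789)
886^8 = (886^4)^2 ≡ 1083^2 = 1172889 ≡ 1094 (mod 1789)
886^16 = (886^8)^2 ≡ 1094^2 = 1196836 ≡ 1784 (mod 1789)
886^21 = 886^16 · 886^4 · 886^1 ≡ 1784 · 1083 · 886 ≡ 408 (mod 1789).

408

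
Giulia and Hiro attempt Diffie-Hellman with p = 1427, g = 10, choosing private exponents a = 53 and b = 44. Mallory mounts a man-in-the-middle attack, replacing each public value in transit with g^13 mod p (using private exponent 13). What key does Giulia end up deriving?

Giulia receives Mallory's public value M = 10^13 mod 1427 instead of the honest one.
10^1 ≡ 10 (mod 1427)
10^2 = (10^1)^2 ≡ 10^2 = 100 ≡ 100 (mod 1427)
10^4 = (10^2)^2 ≡ 100^2 = 10000 ≡ 11 (mod 1427)
10^8 = (10^4)^2 ≡ 11^2 = 121 ≡ 121 (mod 1427)
10^13 = 10^8 · 10^4 · 10^1 ≡ 121 · 11 · 10 ≡ 467 (mod 1427).
So M = 467. Giulia computes K = M^53 mod 1427.
467^1 ≡ 467 (mod 1427)
467^2 = (467^1)^2 ≡ 467^2 = 218089 ≡ 1185 (mod 1427)
467^4 = (467^2)^2 ≡ 1185^2 = 1404225 ≡ 57 (mod 1427)
467^8 = (467^4)^2 ≡ 57^2 = 3249 ≡ 395 (mod 1427)
467^16 = (467^8)^2 ≡ 395^2 = 156025 ≡ 482 (mod 1427)
467^32 = (467^16)^2 ≡ 482^2 = 232324 ≡ 1150 (mod 1427)
467^53 = 467^32 · 467^16 · 467^4 · 467^1 ≡ 1150 · 482 · 57 · 467 ≡ 1403 (mod 1427).

1403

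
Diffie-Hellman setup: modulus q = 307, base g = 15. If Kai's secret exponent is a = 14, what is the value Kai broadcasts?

Public value = 15^14 mod 307.
15^1 ≡ 15 (mod 307)
15^2 = (15^1)^2 ≡ 15^2 = 225 ≡ 225 (mod 307)
15^4 = (15^2)^2 ≡ 225^2 = 50625 ≡ 277 (mod 307)
15^8 = (15^4)^2 ≡ 277^2 = 76729 ≡ 286 (mod 307)
15^14 = 15^8 · 15^4 · 15^2 ≡ 286 · 277 · 225 ≡ 223 (mod 307).

223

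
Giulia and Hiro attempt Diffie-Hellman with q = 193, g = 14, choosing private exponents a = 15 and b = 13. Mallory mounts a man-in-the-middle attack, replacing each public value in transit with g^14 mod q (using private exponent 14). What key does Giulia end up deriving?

Giulia receives Mallory's public value M = 14^14 mod 193 instead of the honest one.
14^1 ≡ 14 (mod 193)
14^2 = (14^1)^2 ≡ 14^2 = 196 ≡ 3 (mod 193)
14^4 = (14^2)^2 ≡ 3^2 = 9 ≡ 9 (mod 193)
14^8 = (14^4)^2 ≡ 9^2 = 81 ≡ 81 (mod 193)
14^14 = 14^8 · 14^4 · 14^2 ≡ 81 · 9 · 3 ≡ 64 (mod 193).
So M = 64. Giulia computes K = M^15 mod 193.
64^1 ≡ 64 (mod 193)
64^2 = (64^1)^2 ≡ 64^2 = 4096 ≡ 43 (mod 193)
64^4 = (64^2)^2 ≡ 43^2 = 1849 ≡ 112 (mod 193)
64^8 = (64^4)^2 ≡ 112^2 = 12544 ≡ 192 (mod 193)
64^15 = 64^8 · 64^4 · 64^2 · 64^1 ≡ 192 · 112 · 43 · 64 ≡ 190 (mod 193).

190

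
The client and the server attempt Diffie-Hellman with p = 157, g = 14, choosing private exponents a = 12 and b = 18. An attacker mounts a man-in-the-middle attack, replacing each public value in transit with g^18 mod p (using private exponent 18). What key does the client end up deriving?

46

The client receives an attacker's public value M = 14^18 mod 157 instead of the honest one.
14^1 ≡ 14 (mod 157)
14^2 = (14^1)^2 ≡ 14^2 = 196 ≡ 39 (mod 157)
14^4 = (14^2)^2 ≡ 39^2 = 1521 ≡ 108 (mod 157)
14^8 = (14^4)^2 ≡ 108^2 = 11664 ≡ 46 (mod 157)
14^16 = (14^8)^2 ≡ 46^2 = 2116 ≡ 75 (mod 157)
14^18 = 14^16 · 14^2 ≡ 75 · 39 ≡ 99 (mod 157).
So M = 99. The client computes K = M^12 mod 157.
99^1 ≡ 99 (mod 157)
99^2 = (99^1)^2 ≡ 99^2 = 9801 ≡ 67 (mod 157)
99^4 = (99^2)^2 ≡ 67^2 = 4489 ≡ 93 (mod 157)
99^8 = (99^4)^2 ≡ 93^2 = 8649 ≡ 14 (mod 157)
99^12 = 99^8 · 99^4 ≡ 14 · 93 ≡ 46 (mod 157).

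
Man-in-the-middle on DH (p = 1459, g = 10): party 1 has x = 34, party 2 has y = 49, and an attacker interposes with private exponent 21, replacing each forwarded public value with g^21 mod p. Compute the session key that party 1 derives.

431

Party 1 receives an attacker's public value M = 10^21 mod 1459 instead of the honest one.
10^1 ≡ 10 (mod 1459)
10^2 = (10^1)^2 ≡ 10^2 = 100 ≡ 100 (mod 1459)
10^4 = (10^2)^2 ≡ 100^2 = 10000 ≡ 1246 (mod 1459)
10^8 = (10^4)^2 ≡ 1246^2 = 1552516 ≡ 140 (mod 1459)
10^16 = (10^8)^2 ≡ 140^2 = 19600 ≡ 633 (mod 1459)
10^21 = 10^16 · 10^4 · 10^1 ≡ 633 · 1246 · 10 ≡ 1285 (mod 1459).
So M = 1285. Party 1 computes K = M^34 mod 1459.
1285^1 ≡ 1285 (mod 1459)
1285^2 = (1285^1)^2 ≡ 1285^2 = 1651225 ≡ 1096 (mod 1459)
1285^4 = (1285^2)^2 ≡ 1096^2 = 1201216 ≡ 459 (mod 1459)
1285^8 = (1285^4)^2 ≡ 459^2 = 210681 ≡ 585 (mod 1459)
1285^16 = (1285^8)^2 ≡ 585^2 = 342225 ≡ 819 (mod 1459)
1285^32 = (1285^16)^2 ≡ 819^2 = 670761 ≡ 1080 (mod 1459)
1285^34 = 1285^32 · 1285^2 ≡ 1080 · 1096 ≡ 431 (mod 1459).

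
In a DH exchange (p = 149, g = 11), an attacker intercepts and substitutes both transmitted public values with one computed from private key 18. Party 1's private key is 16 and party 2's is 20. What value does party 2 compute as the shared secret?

63

Party 2 receives an attacker's public value M = 11^18 mod 149 instead of the honest one.
11^1 ≡ 11 (mod 149)
11^2 = (11^1)^2 ≡ 11^2 = 121 ≡ 121 (mod 149)
11^4 = (11^2)^2 ≡ 121^2 = 14641 ≡ 39 (mod 149)
11^8 = (11^4)^2 ≡ 39^2 = 1521 ≡ 31 (mod 149)
11^16 = (11^8)^2 ≡ 31^2 = 961 ≡ 67 (mod 149)
11^18 = 11^16 · 11^2 ≡ 67 · 121 ≡ 61 (mod 149).
So M = 61. Party 2 computes K = M^20 mod 149.
61^1 ≡ 61 (mod 149)
61^2 = (61^1)^2 ≡ 61^2 = 3721 ≡ 145 (mod 149)
61^4 = (61^2)^2 ≡ 145^2 = 21025 ≡ 16 (mod 149)
61^8 = (61^4)^2 ≡ 16^2 = 256 ≡ 107 (mod 149)
61^16 = (61^8)^2 ≡ 107^2 = 11449 ≡ 125 (mod 149)
61^20 = 61^16 · 61^4 ≡ 125 · 16 ≡ 63 (mod 149).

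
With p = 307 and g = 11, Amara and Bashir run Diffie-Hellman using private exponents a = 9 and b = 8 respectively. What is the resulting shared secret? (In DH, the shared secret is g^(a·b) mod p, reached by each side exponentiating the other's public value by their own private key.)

Amara sends A = g^a mod p = 11^9 mod 307.
11^1 ≡ 11 (mod 307)
11^2 = (11^1)^2 ≡ 11^2 = 121 ≡ 121 (mod 307)
11^4 = (11^2)^2 ≡ 121^2 = 14641 ≡ 212 (mod 307)
11^8 = (11^4)^2 ≡ 212^2 = 44944 ≡ 122 (mod 307)
11^9 = 11^8 · 11^1 ≡ 122 · 11 ≡ 114 (mod 307).
So A = 114. Bashir then computes K = A^b mod p = 114^8 mod 307.
114^1 ≡ 114 (mod 307)
114^2 = (114^1)^2 ≡ 114^2 = 12996 ≡ 102 (mod 307)
114^4 = (114^2)^2 ≡ 102^2 = 10404 ≡ 273 (mod 307)
114^8 = (114^4)^2 ≡ 273^2 = 74529 ≡ 235 (mod 307)

235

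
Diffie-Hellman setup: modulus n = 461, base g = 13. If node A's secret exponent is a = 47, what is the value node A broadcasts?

448

Public value = 13^{47} \pmod{461}.
13^1 ≡ 13 (mod 461)
13^2 = (13^1)^2 ≡ 13^2 = 169 ≡ 169 (mod 461)
13^4 = (13^2)^2 ≡ 169^2 = 28561 ≡ 440 (mod 461)
13^8 = (13^4)^2 ≡ 440^2 = 193600 ≡ 441 (mod 461)
13^16 = (13^8)^2 ≡ 441^2 = 194481 ≡ 400 (mod 461)
13^32 = (13^16)^2 ≡ 400^2 = 160000 ≡ 33 (mod 461)
13^47 = 13^32 · 13^8 · 13^4 · 13^2 · 13^1 ≡ 33 · 441 · 440 · 169 · 13 ≡ 448 (mod 461).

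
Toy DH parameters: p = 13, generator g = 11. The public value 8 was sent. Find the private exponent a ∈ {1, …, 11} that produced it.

Try successive powers of 11 modulo 13:
11^1 ≡ 11
11^2 ≡ 4
11^3 ≡ 5
11^4 ≡ 3
11^5 ≡ 7
11^6 ≡ 12
11^7 ≡ 2
11^8 ≡ 9
11^9 ≡ 8
Found: a = 9.

9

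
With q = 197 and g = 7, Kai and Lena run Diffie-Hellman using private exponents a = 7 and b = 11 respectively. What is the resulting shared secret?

161

Lena sends B = g^b mod q = 7^11 mod 197.
7^1 ≡ 7 (mod 197)
7^2 = (7^1)^2 ≡ 7^2 = 49 ≡ 49 (mod 197)
7^4 = (7^2)^2 ≡ 49^2 = 2401 ≡ 37 (mod 197)
7^8 = (7^4)^2 ≡ 37^2 = 1369 ≡ 187 (mod 197)
7^11 = 7^8 · 7^2 · 7^1 ≡ 187 · 49 · 7 ≡ 116 (mod 197).
So B = 116. Kai then computes K = B^a mod q = 116^7 mod 197.
116^1 ≡ 116 (mod 197)
116^2 = (116^1)^2 ≡ 116^2 = 13456 ≡ 60 (mod 197)
116^4 = (116^2)^2 ≡ 60^2 = 3600 ≡ 54 (mod 197)
116^7 = 116^4 · 116^2 · 116^1 ≡ 54 · 60 · 116 ≡ 161 (mod 197).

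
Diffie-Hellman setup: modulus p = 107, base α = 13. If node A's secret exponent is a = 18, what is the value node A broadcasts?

41

Public value = 13^18 (mod 107).
13^1 ≡ 13 (mod 107)
13^2 = (13^1)^2 ≡ 13^2 = 169 ≡ 62 (mod 107)
13^4 = (13^2)^2 ≡ 62^2 = 3844 ≡ 99 (mod 107)
13^8 = (13^4)^2 ≡ 99^2 = 9801 ≡ 64 (mod 107)
13^16 = (13^8)^2 ≡ 64^2 = 4096 ≡ 30 (mod 107)
13^18 = 13^16 · 13^2 ≡ 30 · 62 ≡ 41 (mod 107).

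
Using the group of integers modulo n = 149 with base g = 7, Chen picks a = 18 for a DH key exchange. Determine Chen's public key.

Public value = 7^18 mod 149.
7^1 ≡ 7 (mod 149)
7^2 = (7^1)^2 ≡ 7^2 = 49 ≡ 49 (mod 149)
7^4 = (7^2)^2 ≡ 49^2 = 2401 ≡ 17 (mod 149)
7^8 = (7^4)^2 ≡ 17^2 = 289 ≡ 140 (mod 149)
7^16 = (7^8)^2 ≡ 140^2 = 19600 ≡ 81 (mod 149)
7^18 = 7^16 · 7^2 ≡ 81 · 49 ≡ 95 (mod 149).

95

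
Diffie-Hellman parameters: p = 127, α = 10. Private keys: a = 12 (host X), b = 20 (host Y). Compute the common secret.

32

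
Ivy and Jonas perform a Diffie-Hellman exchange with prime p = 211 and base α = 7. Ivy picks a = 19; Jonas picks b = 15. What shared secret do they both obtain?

Ivy sends A = α^a mod p = 7^19 mod 211.
7^1 ≡ 7 (mod 211)
7^2 = (7^1)^2 ≡ 7^2 = 49 ≡ 49 (mod 211)
7^4 = (7^2)^2 ≡ 49^2 = 2401 ≡ 80 (mod 211)
7^8 = (7^4)^2 ≡ 80^2 = 6400 ≡ 70 (mod 211)
7^16 = (7^8)^2 ≡ 70^2 = 4900 ≡ 47 (mod 211)
7^19 = 7^16 · 7^2 · 7^1 ≡ 47 · 49 · 7 ≡ 85 (mod 211).
So A = 85. Jonas then computes K = A^b mod p = 85^15 mod 211.
85^1 ≡ 85 (mod 211)
85^2 = (85^1)^2 ≡ 85^2 = 7225 ≡ 51 (mod 211)
85^4 = (85^2)^2 ≡ 51^2 = 2601 ≡ 69 (mod 211)
85^8 = (85^4)^2 ≡ 69^2 = 4761 ≡ 119 (mod 211)
85^15 = 85^8 · 85^4 · 85^2 · 85^1 ≡ 119 · 69 · 51 · 85 ≡ 40 (mod 211).

40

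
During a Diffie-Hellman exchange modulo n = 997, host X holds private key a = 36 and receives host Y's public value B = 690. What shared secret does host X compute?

388

Shared key K = 690^36 mod 997.
690^1 ≡ 690 (mod 997)
690^2 = (690^1)^2 ≡ 690^2 = 476100 ≡ 531 (mod 997)
690^4 = (690^2)^2 ≡ 531^2 = 281961 ≡ 807 (mod 997)
690^8 = (690^4)^2 ≡ 807^2 = 651249 ≡ 208 (mod 997)
690^16 = (690^8)^2 ≡ 208^2 = 43264 ≡ 393 (mod 997)
690^32 = (690^16)^2 ≡ 393^2 = 154449 ≡ 911 (mod 997)
690^36 = 690^32 · 690^4 ≡ 911 · 807 ≡ 388 (mod 997).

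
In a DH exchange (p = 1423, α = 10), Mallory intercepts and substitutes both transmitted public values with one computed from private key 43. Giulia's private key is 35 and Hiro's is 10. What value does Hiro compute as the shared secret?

Hiro receives Mallory's public value M = 10^43 mod 1423 instead of the honest one.
10^1 ≡ 10 (mod 1423)
10^2 = (10^1)^2 ≡ 10^2 = 100 ≡ 100 (mod 1423)
10^4 = (10^2)^2 ≡ 100^2 = 10000 ≡ 39 (mod 1423)
10^8 = (10^4)^2 ≡ 39^2 = 1521 ≡ 98 (mod 1423)
10^16 = (10^8)^2 ≡ 98^2 = 9604 ≡ 1066 (mod 1423)
10^32 = (10^16)^2 ≡ 1066^2 = 1136356 ≡ 802 (mod 1423)
10^43 = 10^32 · 10^8 · 10^2 · 10^1 ≡ 802 · 98 · 100 · 10 ≡ 864 (mod 1423).
So M = 864. Hiro computes K = M^10 mod 1423.
864^1 ≡ 864 (mod 1423)
864^2 = (864^1)^2 ≡ 864^2 = 746496 ≡ 844 (mod 1423)
864^4 = (864^2)^2 ≡ 844^2 = 712336 ≡ 836 (mod 1423)
864^8 = (864^4)^2 ≡ 836^2 = 698896 ≡ 203 (mod 1423)
864^10 = 864^8 · 864^2 ≡ 203 · 844 ≡ 572 (mod 1423).

572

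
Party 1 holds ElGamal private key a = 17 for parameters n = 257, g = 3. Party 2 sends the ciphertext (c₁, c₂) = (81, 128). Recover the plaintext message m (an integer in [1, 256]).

Shared mask s = c₁^a mod n = 81^17 mod 257.
81^1 ≡ 81 (mod 257)
81^2 = (81^1)^2 ≡ 81^2 = 6561 ≡ 136 (mod 257)
81^4 = (81^2)^2 ≡ 136^2 = 18496 ≡ 249 (mod 257)
81^8 = (81^4)^2 ≡ 249^2 = 62001 ≡ 64 (mod 257)
81^16 = (81^8)^2 ≡ 64^2 = 4096 ≡ 241 (mod 257)
81^17 = 81^16 · 81^1 ≡ 241 · 81 ≡ 246 (mod 257).
So s = 246; s⁻¹ ≡ 70 (mod 257).
m = c₂ · s⁻¹ mod 257 = 128 · 70 mod 257 = 222.

222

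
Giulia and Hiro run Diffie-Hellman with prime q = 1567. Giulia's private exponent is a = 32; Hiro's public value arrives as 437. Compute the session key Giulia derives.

Shared key K = 437^32 mod 1567.
437^1 ≡ 437 (mod 1567)
437^2 = (437^1)^2 ≡ 437^2 = 190969 ≡ 1362 (mod 1567)
437^4 = (437^2)^2 ≡ 1362^2 = 1855044 ≡ 1283 (mod 1567)
437^8 = (437^4)^2 ≡ 1283^2 = 1646089 ≡ 739 (mod 1567)
437^16 = (437^8)^2 ≡ 739^2 = 546121 ≡ 805 (mod 1567)
437^32 = (437^16)^2 ≡ 805^2 = 648025 ≡ 854 (mod 1567)

854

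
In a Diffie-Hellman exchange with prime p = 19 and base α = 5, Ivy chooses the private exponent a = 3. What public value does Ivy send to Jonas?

11

Public value = 5^3 mod 19.
5^1 ≡ 5 (mod 19)
5^2 = (5^1)^2 ≡ 5^2 = 25 ≡ 6 (mod 19)
5^3 = 5^2 · 5^1 ≡ 6 · 5 ≡ 11 (mod 19).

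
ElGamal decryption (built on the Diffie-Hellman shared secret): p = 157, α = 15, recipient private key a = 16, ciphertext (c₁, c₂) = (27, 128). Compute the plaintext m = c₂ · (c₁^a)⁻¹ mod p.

Shared mask s = c₁^a mod p = 27^16 mod 157.
27^1 ≡ 27 (mod 157)
27^2 = (27^1)^2 ≡ 27^2 = 729 ≡ 101 (mod 157)
27^4 = (27^2)^2 ≡ 101^2 = 10201 ≡ 153 (mod 157)
27^8 = (27^4)^2 ≡ 153^2 = 23409 ≡ 16 (mod 157)
27^16 = (27^8)^2 ≡ 16^2 = 256 ≡ 99 (mod 157)
So s = 99; s⁻¹ ≡ 46 (mod 157).
m = c₂ · s⁻¹ mod 157 = 128 · 46 mod 157 = 79.

79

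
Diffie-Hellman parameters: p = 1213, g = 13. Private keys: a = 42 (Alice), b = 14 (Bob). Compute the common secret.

Bob sends B = g^b mod p = 13^14 mod 1213.
13^1 ≡ 13 (mod 1213)
13^2 = (13^1)^2 ≡ 13^2 = 169 ≡ 169 (mod 1213)
13^4 = (13^2)^2 ≡ 169^2 = 28561 ≡ 662 (mod 1213)
13^8 = (13^4)^2 ≡ 662^2 = 438244 ≡ 351 (mod 1213)
13^14 = 13^8 · 13^4 · 13^2 ≡ 351 · 662 · 169 ≡ 729 (mod 1213).
So B = 729. Alice then computes K = B^a mod p = 729^42 mod 1213.
729^1 ≡ 729 (mod 1213)
729^2 = (729^1)^2 ≡ 729^2 = 531441 ≡ 147 (mod 1213)
729^4 = (729^2)^2 ≡ 147^2 = 21609 ≡ 988 (mod 1213)
729^8 = (729^4)^2 ≡ 988^2 = 976144 ≡ 892 (mod 1213)
729^16 = (729^8)^2 ≡ 892^2 = 795664 ≡ 1149 (mod 1213)
729^32 = (729^16)^2 ≡ 1149^2 = 1320201 ≡ 457 (mod 1213)
729^42 = 729^32 · 729^8 · 729^2 ≡ 457 · 892 · 147 ≡ 255 (mod 1213).

255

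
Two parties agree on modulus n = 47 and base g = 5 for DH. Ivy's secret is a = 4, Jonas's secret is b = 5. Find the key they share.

3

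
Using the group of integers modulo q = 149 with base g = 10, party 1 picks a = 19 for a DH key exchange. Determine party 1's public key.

Public value = 10^19 mod 149.
10^1 ≡ 10 (mod 149)
10^2 = (10^1)^2 ≡ 10^2 = 100 ≡ 100 (mod 149)
10^4 = (10^2)^2 ≡ 100^2 = 10000 ≡ 17 (mod 149)
10^8 = (10^4)^2 ≡ 17^2 = 289 ≡ 140 (mod 149)
10^16 = (10^8)^2 ≡ 140^2 = 19600 ≡ 81 (mod 149)
10^19 = 10^16 · 10^2 · 10^1 ≡ 81 · 100 · 10 ≡ 93 (mod 149).

93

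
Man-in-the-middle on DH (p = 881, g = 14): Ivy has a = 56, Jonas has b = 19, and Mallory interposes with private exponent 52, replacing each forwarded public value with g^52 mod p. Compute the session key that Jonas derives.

Jonas receives Mallory's public value M = 14^52 mod 881 instead of the honest one.
14^1 ≡ 14 (mod 881)
14^2 = (14^1)^2 ≡ 14^2 = 196 ≡ 196 (mod 881)
14^4 = (14^2)^2 ≡ 196^2 = 38416 ≡ 533 (mod 881)
14^8 = (14^4)^2 ≡ 533^2 = 284089 ≡ 407 (mod 881)
14^16 = (14^8)^2 ≡ 407^2 = 165649 ≡ 21 (mod 881)
14^32 = (14^16)^2 ≡ 21^2 = 441 ≡ 441 (mod 881)
14^52 = 14^32 · 14^16 · 14^4 ≡ 441 · 21 · 533 ≡ 751 (mod 881).
So M = 751. Jonas computes K = M^19 mod 881.
751^1 ≡ 751 (mod 881)
751^2 = (751^1)^2 ≡ 751^2 = 564001 ≡ 161 (mod 881)
751^4 = (751^2)^2 ≡ 161^2 = 25921 ≡ 372 (mod 881)
751^8 = (751^4)^2 ≡ 372^2 = 138384 ≡ 67 (mod 881)
751^16 = (751^8)^2 ≡ 67^2 = 4489 ≡ 84 (mod 881)
751^19 = 751^16 · 751^2 · 751^1 ≡ 84 · 161 · 751 ≡ 356 (mod 881).

356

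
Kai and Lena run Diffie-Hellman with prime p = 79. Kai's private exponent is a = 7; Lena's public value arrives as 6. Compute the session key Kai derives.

Shared key K = 6^7 mod 79.
6^1 ≡ 6 (mod 79)
6^2 = (6^1)^2 ≡ 6^2 = 36 ≡ 36 (mod 79)
6^4 = (6^2)^2 ≡ 36^2 = 1296 ≡ 32 (mod 79)
6^7 = 6^4 · 6^2 · 6^1 ≡ 32 · 36 · 6 ≡ 39 (mod 79).

39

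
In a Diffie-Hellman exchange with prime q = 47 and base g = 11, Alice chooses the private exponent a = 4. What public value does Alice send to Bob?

Public value = 11^4 mod 47.
11^1 ≡ 11 (mod 47)
11^2 = (11^1)^2 ≡ 11^2 = 121 ≡ 27 (mod 47)
11^4 = (11^2)^2 ≡ 27^2 = 729 ≡ 24 (mod 47)

24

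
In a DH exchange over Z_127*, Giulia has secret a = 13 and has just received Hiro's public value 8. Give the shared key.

16

Shared key K = 8^13 mod 127.
8^1 ≡ 8 (mod 127)
8^2 = (8^1)^2 ≡ 8^2 = 64 ≡ 64 (mod 127)
8^4 = (8^2)^2 ≡ 64^2 = 4096 ≡ 32 (mod 127)
8^8 = (8^4)^2 ≡ 32^2 = 1024 ≡ 8 (mod 127)
8^13 = 8^8 · 8^4 · 8^1 ≡ 8 · 32 · 8 ≡ 16 (mod 127).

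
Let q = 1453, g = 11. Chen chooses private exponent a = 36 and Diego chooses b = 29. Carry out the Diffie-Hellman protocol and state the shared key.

Diego sends B = g^b mod q = 11^29 mod 1453.
11^1 ≡ 11 (mod 1453)
11^2 = (11^1)^2 ≡ 11^2 = 121 ≡ 121 (mod 1453)
11^4 = (11^2)^2 ≡ 121^2 = 14641 ≡ 111 (mod 1453)
11^8 = (11^4)^2 ≡ 111^2 = 12321 ≡ 697 (mod 1453)
11^16 = (11^8)^2 ≡ 697^2 = 485809 ≡ 507 (mod 1453)
11^29 = 11^16 · 11^8 · 11^4 · 11^1 ≡ 507 · 697 · 111 · 11 ≡ 144 (mod 1453).
So B = 144. Chen then computes K = B^a mod q = 144^36 mod 1453.
144^1 ≡ 144 (mod 1453)
144^2 = (144^1)^2 ≡ 144^2 = 20736 ≡ 394 (mod 1453)
144^4 = (144^2)^2 ≡ 394^2 = 155236 ≡ 1218 (mod 1453)
144^8 = (144^4)^2 ≡ 1218^2 = 1483524 ≡ 11 (mod 1453)
144^16 = (144^8)^2 ≡ 11^2 = 121 ≡ 121 (mod 1453)
144^32 = (144^16)^2 ≡ 121^2 = 14641 ≡ 111 (mod 1453)
144^36 = 144^32 · 144^4 ≡ 111 · 1218 ≡ 69 (mod 1453).

69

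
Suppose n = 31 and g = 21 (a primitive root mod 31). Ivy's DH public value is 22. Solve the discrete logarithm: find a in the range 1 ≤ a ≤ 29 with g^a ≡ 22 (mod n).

Try successive powers of 21 modulo 31:
21^1 ≡ 21
21^2 ≡ 7
21^3 ≡ 23
21^4 ≡ 18
21^5 ≡ 6
21^6 ≡ 2
21^7 ≡ 11
21^8 ≡ 14
21^9 ≡ 15
21^10 ≡ 5
21^11 ≡ 12
21^12 ≡ 4
21^13 ≡ 22
Found: a = 13.

13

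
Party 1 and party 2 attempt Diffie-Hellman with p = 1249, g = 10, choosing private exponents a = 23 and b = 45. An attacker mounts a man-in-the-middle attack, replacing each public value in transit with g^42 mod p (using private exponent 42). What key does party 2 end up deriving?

1177

Party 2 receives an attacker's public value M = 10^42 mod 1249 instead of the honest one.
10^1 ≡ 10 (mod 1249)
10^2 = (10^1)^2 ≡ 10^2 = 100 ≡ 100 (mod 1249)
10^4 = (10^2)^2 ≡ 100^2 = 10000 ≡ 8 (mod 1249)
10^8 = (10^4)^2 ≡ 8^2 = 64 ≡ 64 (mod 1249)
10^16 = (10^8)^2 ≡ 64^2 = 4096 ≡ 349 (mod 1249)
10^32 = (10^16)^2 ≡ 349^2 = 121801 ≡ 648 (mod 1249)
10^42 = 10^32 · 10^8 · 10^2 ≡ 648 · 64 · 100 ≡ 520 (mod 1249).
So M = 520. Party 2 computes K = M^45 mod 1249.
520^1 ≡ 520 (mod 1249)
520^2 = (520^1)^2 ≡ 520^2 = 270400 ≡ 616 (mod 1249)
520^4 = (520^2)^2 ≡ 616^2 = 379456 ≡ 1009 (mod 1249)
520^8 = (520^4)^2 ≡ 1009^2 = 1018081 ≡ 146 (mod 1249)
520^16 = (520^8)^2 ≡ 146^2 = 21316 ≡ 83 (mod 1249)
520^32 = (520^16)^2 ≡ 83^2 = 6889 ≡ 644 (mod 1249)
520^45 = 520^32 · 520^8 · 520^4 · 520^1 ≡ 644 · 146 · 1009 · 520 ≡ 1177 (mod 1249).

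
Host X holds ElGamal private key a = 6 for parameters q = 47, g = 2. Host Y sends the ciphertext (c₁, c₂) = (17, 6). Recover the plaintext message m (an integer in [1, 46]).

Shared mask s = c₁^a mod q = 17^6 mod 47.
17^1 ≡ 17 (mod 47)
17^2 = (17^1)^2 ≡ 17^2 = 289 ≡ 7 (mod 47)
17^4 = (17^2)^2 ≡ 7^2 = 49 ≡ 2 (mod 47)
17^6 = 17^4 · 17^2 ≡ 2 · 7 ≡ 14 (mod 47).
So s = 14; s⁻¹ ≡ 37 (mod 47).
m = c₂ · s⁻¹ mod 47 = 6 · 37 mod 47 = 34.

34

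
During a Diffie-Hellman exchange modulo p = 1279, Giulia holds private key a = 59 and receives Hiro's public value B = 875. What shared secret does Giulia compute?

738

Shared key K = 875^59 mod 1279.
875^1 ≡ 875 (mod 1279)
875^2 = (875^1)^2 ≡ 875^2 = 765625 ≡ 783 (mod 1279)
875^4 = (875^2)^2 ≡ 783^2 = 613089 ≡ 448 (mod 1279)
875^8 = (875^4)^2 ≡ 448^2 = 200704 ≡ 1180 (mod 1279)
875^16 = (875^8)^2 ≡ 1180^2 = 1392400 ≡ 848 (mod 1279)
875^32 = (875^16)^2 ≡ 848^2 = 719104 ≡ 306 (mod 1279)
875^59 = 875^32 · 875^16 · 875^8 · 875^2 · 875^1 ≡ 306 · 848 · 1180 · 783 · 875 ≡ 738 (mod 1279).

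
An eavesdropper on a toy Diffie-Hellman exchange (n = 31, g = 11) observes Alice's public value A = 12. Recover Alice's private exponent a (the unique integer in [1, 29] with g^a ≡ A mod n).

23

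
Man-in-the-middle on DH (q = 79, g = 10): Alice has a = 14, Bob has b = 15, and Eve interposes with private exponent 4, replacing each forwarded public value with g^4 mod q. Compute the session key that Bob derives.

Bob receives Eve's public value M = 10^4 mod 79 instead of the honest one.
10^1 ≡ 10 (mod 79)
10^2 = (10^1)^2 ≡ 10^2 = 100 ≡ 21 (mod 79)
10^4 = (10^2)^2 ≡ 21^2 = 441 ≡ 46 (mod 79)
So M = 46. Bob computes K = M^15 mod 79.
46^1 ≡ 46 (mod 79)
46^2 = (46^1)^2 ≡ 46^2 = 2116 ≡ 62 (mod 79)
46^4 = (46^2)^2 ≡ 62^2 = 3844 ≡ 52 (mod 79)
46^8 = (46^4)^2 ≡ 52^2 = 2704 ≡ 18 (mod 79)
46^15 = 46^8 · 46^4 · 46^2 · 46^1 ≡ 18 · 52 · 62 · 46 ≡ 62 (mod 79).

62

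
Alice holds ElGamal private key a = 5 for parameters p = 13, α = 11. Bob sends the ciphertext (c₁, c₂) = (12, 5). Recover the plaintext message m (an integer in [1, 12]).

Shared mask s = c₁^a mod p = 12^5 mod 13.
12^1 ≡ 12 (mod 13)
12^2 = (12^1)^2 ≡ 12^2 = 144 ≡ 1 (mod 13)
12^4 = (12^2)^2 ≡ 1^2 = 1 ≡ 1 (mod 13)
12^5 = 12^4 · 12^1 ≡ 1 · 12 ≡ 12 (mod 13).
So s = 12; s⁻¹ ≡ 12 (mod 13).
m = c₂ · s⁻¹ mod 13 = 5 · 12 mod 13 = 8.

8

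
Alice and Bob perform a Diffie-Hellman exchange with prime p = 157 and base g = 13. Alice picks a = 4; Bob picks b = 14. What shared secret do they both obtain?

Alice sends A = g^a mod p = 13^4 mod 157.
13^1 ≡ 13 (mod 157)
13^2 = (13^1)^2 ≡ 13^2 = 169 ≡ 12 (mod 157)
13^4 = (13^2)^2 ≡ 12^2 = 144 ≡ 144 (mod 157)
So A = 144. Bob then computes K = A^b mod p = 144^14 mod 157.
144^1 ≡ 144 (mod 157)
144^2 = (144^1)^2 ≡ 144^2 = 20736 ≡ 12 (mod 157)
144^4 = (144^2)^2 ≡ 12^2 = 144 ≡ 144 (mod 157)
144^8 = (144^4)^2 ≡ 144^2 = 20736 ≡ 12 (mod 157)
144^14 = 144^8 · 144^4 · 144^2 ≡ 12 · 144 · 12 ≡ 12 (mod 157).

12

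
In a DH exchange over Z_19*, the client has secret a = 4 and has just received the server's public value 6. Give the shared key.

Shared key K = 6^4 mod 19.
6^1 ≡ 6 (mod 19)
6^2 = (6^1)^2 ≡ 6^2 = 36 ≡ 17 (mod 19)
6^4 = (6^2)^2 ≡ 17^2 = 289 ≡ 4 (mod 19)

4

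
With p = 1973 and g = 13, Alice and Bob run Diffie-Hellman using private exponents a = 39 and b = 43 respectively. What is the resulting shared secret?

262

Bob sends B = g^b mod p = 13^43 mod 1973.
13^1 ≡ 13 (mod 1973)
13^2 = (13^1)^2 ≡ 13^2 = 169 ≡ 169 (mod 1973)
13^4 = (13^2)^2 ≡ 169^2 = 28561 ≡ 939 (mod 1973)
13^8 = (13^4)^2 ≡ 939^2 = 881721 ≡ 1763 (mod 1973)
13^16 = (13^8)^2 ≡ 1763^2 = 3108169 ≡ 694 (mod 1973)
13^32 = (13^16)^2 ≡ 694^2 = 481636 ≡ 224 (mod 1973)
13^43 = 13^32 · 13^8 · 13^2 · 13^1 ≡ 224 · 1763 · 169 · 13 ≡ 833 (mod 1973).
So B = 833. Alice then computes K = B^a mod p = 833^39 mod 1973.
833^1 ≡ 833 (mod 1973)
833^2 = (833^1)^2 ≡ 833^2 = 693889 ≡ 1366 (mod 1973)
833^4 = (833^2)^2 ≡ 1366^2 = 1865956 ≡ 1471 (mod 1973)
833^8 = (833^4)^2 ≡ 1471^2 = 2163841 ≡ 1433 (mod 1973)
833^16 = (833^8)^2 ≡ 1433^2 = 2053489 ≡ 1569 (mod 1973)
833^32 = (833^16)^2 ≡ 1569^2 = 2461761 ≡ 1430 (mod 1973)
833^39 = 833^32 · 833^4 · 833^2 · 833^1 ≡ 1430 · 1471 · 1366 · 833 ≡ 262 (mod 1973).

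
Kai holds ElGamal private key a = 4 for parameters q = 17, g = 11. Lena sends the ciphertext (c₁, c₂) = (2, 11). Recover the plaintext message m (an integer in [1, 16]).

6

Shared mask s = c₁^a mod q = 2^4 mod 17.
2^1 ≡ 2 (mod 17)
2^2 = (2^1)^2 ≡ 2^2 = 4 ≡ 4 (mod 17)
2^4 = (2^2)^2 ≡ 4^2 = 16 ≡ 16 (mod 17)
So s = 16; s⁻¹ ≡ 16 (mod 17).
m = c₂ · s⁻¹ mod 17 = 11 · 16 mod 17 = 6.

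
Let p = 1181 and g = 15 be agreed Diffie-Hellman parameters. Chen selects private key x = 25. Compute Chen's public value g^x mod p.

300

Public value = 15^25 mod 1181.
15^1 ≡ 15 (mod 1181)
15^2 = (15^1)^2 ≡ 15^2 = 225 ≡ 225 (mod 1181)
15^4 = (15^2)^2 ≡ 225^2 = 50625 ≡ 1023 (mod 1181)
15^8 = (15^4)^2 ≡ 1023^2 = 1046529 ≡ 163 (mod 1181)
15^16 = (15^8)^2 ≡ 163^2 = 26569 ≡ 587 (mod 1181)
15^25 = 15^16 · 15^8 · 15^1 ≡ 587 · 163 · 15 ≡ 300 (mod 1181).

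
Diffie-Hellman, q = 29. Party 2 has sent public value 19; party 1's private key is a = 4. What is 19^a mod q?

24

Shared key K = 19^4 mod 29.
19^1 ≡ 19 (mod 29)
19^2 = (19^1)^2 ≡ 19^2 = 361 ≡ 13 (mod 29)
19^4 = (19^2)^2 ≡ 13^2 = 169 ≡ 24 (mod 29)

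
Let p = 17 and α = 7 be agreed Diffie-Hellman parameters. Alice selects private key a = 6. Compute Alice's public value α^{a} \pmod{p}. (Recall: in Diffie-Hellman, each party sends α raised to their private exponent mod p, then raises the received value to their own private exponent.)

Public value = 7^{6} \pmod{17}.
7^1 ≡ 7 (mod 17)
7^2 = (7^1)^2 ≡ 7^2 = 49 ≡ 15 (mod 17)
7^4 = (7^2)^2 ≡ 15^2 = 225 ≡ 4 (mod 17)
7^6 = 7^4 · 7^2 ≡ 4 · 15 ≡ 9 (mod 17).

9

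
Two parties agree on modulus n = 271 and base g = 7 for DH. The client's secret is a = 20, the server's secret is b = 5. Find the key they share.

The server sends B = g^b mod n = 7^5 mod 271.
7^1 ≡ 7 (mod 271)
7^2 = (7^1)^2 ≡ 7^2 = 49 ≡ 49 (mod 271)
7^4 = (7^2)^2 ≡ 49^2 = 2401 ≡ 233 (mod 271)
7^5 = 7^4 · 7^1 ≡ 233 · 7 ≡ 5 (mod 271).
So B = 5. The client then computes K = B^a mod n = 5^20 mod 271.
5^1 ≡ 5 (mod 271)
5^2 = (5^1)^2 ≡ 5^2 = 25 ≡ 25 (mod 271)
5^4 = (5^2)^2 ≡ 25^2 = 625 ≡ 83 (mod 271)
5^8 = (5^4)^2 ≡ 83^2 = 6889 ≡ 114 (mod 271)
5^16 = (5^8)^2 ≡ 114^2 = 12996 ≡ 259 (mod 271)
5^20 = 5^16 · 5^4 ≡ 259 · 83 ≡ 88 (mod 271).

88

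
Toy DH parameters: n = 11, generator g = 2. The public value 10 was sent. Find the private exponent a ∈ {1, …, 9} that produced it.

Try successive powers of 2 modulo 11:
2^1 ≡ 2
2^2 ≡ 4
2^3 ≡ 8
2^4 ≡ 5
2^5 ≡ 10
Found: a = 5.

5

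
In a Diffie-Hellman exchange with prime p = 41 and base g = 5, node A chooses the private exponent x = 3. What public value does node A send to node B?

Public value = 5^3 (mod 41).
5^1 ≡ 5 (mod 41)
5^2 = (5^1)^2 ≡ 5^2 = 25 ≡ 25 (mod 41)
5^3 = 5^2 · 5^1 ≡ 25 · 5 ≡ 2 (mod 41).

2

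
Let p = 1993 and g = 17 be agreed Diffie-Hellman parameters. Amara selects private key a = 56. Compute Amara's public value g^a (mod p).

Public value = 17^56 (mod 1993).
17^1 ≡ 17 (mod 1993)
17^2 = (17^1)^2 ≡ 17^2 = 289 ≡ 289 (mod 1993)
17^4 = (17^2)^2 ≡ 289^2 = 83521 ≡ 1808 (mod 1993)
17^8 = (17^4)^2 ≡ 1808^2 = 3268864 ≡ 344 (mod 1993)
17^16 = (17^8)^2 ≡ 344^2 = 118336 ≡ 749 (mod 1993)
17^32 = (17^16)^2 ≡ 749^2 = 561001 ≡ 968 (mod 1993)
17^56 = 17^32 · 17^16 · 17^8 ≡ 968 · 749 · 344 ≡ 1009 (mod 1993).

1009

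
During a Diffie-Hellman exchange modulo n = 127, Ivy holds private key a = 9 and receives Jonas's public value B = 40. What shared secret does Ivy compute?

123

Shared key K = 40^9 mod 127.
40^1 ≡ 40 (mod 127)
40^2 = (40^1)^2 ≡ 40^2 = 1600 ≡ 76 (mod 127)
40^4 = (40^2)^2 ≡ 76^2 = 5776 ≡ 61 (mod 127)
40^8 = (40^4)^2 ≡ 61^2 = 3721 ≡ 38 (mod 127)
40^9 = 40^8 · 40^1 ≡ 38 · 40 ≡ 123 (mod 127).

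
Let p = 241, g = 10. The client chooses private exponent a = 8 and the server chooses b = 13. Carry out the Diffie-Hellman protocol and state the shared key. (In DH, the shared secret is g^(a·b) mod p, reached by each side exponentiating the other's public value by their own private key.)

24

The client sends A = g^a mod p = 10^8 mod 241.
10^1 ≡ 10 (mod 241)
10^2 = (10^1)^2 ≡ 10^2 = 100 ≡ 100 (mod 241)
10^4 = (10^2)^2 ≡ 100^2 = 10000 ≡ 119 (mod 241)
10^8 = (10^4)^2 ≡ 119^2 = 14161 ≡ 183 (mod 241)
So A = 183. The server then computes K = A^b mod p = 183^13 mod 241.
183^1 ≡ 183 (mod 241)
183^2 = (183^1)^2 ≡ 183^2 = 33489 ≡ 231 (mod 241)
183^4 = (183^2)^2 ≡ 231^2 = 53361 ≡ 100 (mod 241)
183^8 = (183^4)^2 ≡ 100^2 = 10000 ≡ 119 (mod 241)
183^13 = 183^8 · 183^4 · 183^1 ≡ 119 · 100 · 183 ≡ 24 (mod 241).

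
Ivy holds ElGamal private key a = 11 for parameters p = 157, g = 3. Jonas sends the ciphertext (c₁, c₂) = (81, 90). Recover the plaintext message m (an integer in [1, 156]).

145

Shared mask s = c₁^a mod p = 81^11 mod 157.
81^1 ≡ 81 (mod 157)
81^2 = (81^1)^2 ≡ 81^2 = 6561 ≡ 124 (mod 157)
81^4 = (81^2)^2 ≡ 124^2 = 15376 ≡ 147 (mod 157)
81^8 = (81^4)^2 ≡ 147^2 = 21609 ≡ 100 (mod 157)
81^11 = 81^8 · 81^2 · 81^1 ≡ 100 · 124 · 81 ≡ 71 (mod 157).
So s = 71; s⁻¹ ≡ 115 (mod 157).
m = c₂ · s⁻¹ mod 157 = 90 · 115 mod 157 = 145.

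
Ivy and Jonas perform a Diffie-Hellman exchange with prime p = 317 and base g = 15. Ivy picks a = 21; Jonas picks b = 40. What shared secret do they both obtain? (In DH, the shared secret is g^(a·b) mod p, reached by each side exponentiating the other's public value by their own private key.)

227

Jonas sends B = g^b mod p = 15^40 mod 317.
15^1 ≡ 15 (mod 317)
15^2 = (15^1)^2 ≡ 15^2 = 225 ≡ 225 (mod 317)
15^4 = (15^2)^2 ≡ 225^2 = 50625 ≡ 222 (mod 317)
15^8 = (15^4)^2 ≡ 222^2 = 49284 ≡ 149 (mod 317)
15^16 = (15^8)^2 ≡ 149^2 = 22201 ≡ 11 (mod 317)
15^32 = (15^16)^2 ≡ 11^2 = 121 ≡ 121 (mod 317)
15^40 = 15^32 · 15^8 ≡ 121 · 149 ≡ 277 (mod 317).
So B = 277. Ivy then computes K = B^a mod p = 277^21 mod 317.
277^1 ≡ 277 (mod 317)
277^2 = (277^1)^2 ≡ 277^2 = 76729 ≡ 15 (mod 317)
277^4 = (277^2)^2 ≡ 15^2 = 225 ≡ 225 (mod 317)
277^8 = (277^4)^2 ≡ 225^2 = 50625 ≡ 222 (mod 317)
277^16 = (277^8)^2 ≡ 222^2 = 49284 ≡ 149 (mod 317)
277^21 = 277^16 · 277^4 · 277^1 ≡ 149 · 225 · 277 ≡ 227 (mod 317).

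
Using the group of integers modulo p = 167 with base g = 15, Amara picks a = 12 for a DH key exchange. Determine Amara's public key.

Public value = 15^12 mod 167.
15^1 ≡ 15 (mod 167)
15^2 = (15^1)^2 ≡ 15^2 = 225 ≡ 58 (mod 167)
15^4 = (15^2)^2 ≡ 58^2 = 3364 ≡ 24 (mod 167)
15^8 = (15^4)^2 ≡ 24^2 = 576 ≡ 75 (mod 167)
15^12 = 15^8 · 15^4 ≡ 75 · 24 ≡ 130 (mod 167).

130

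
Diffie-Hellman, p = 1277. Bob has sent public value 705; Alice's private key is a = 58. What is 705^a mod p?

371

Shared key K = 705^58 mod 1277.
705^1 ≡ 705 (mod 1277)
705^2 = (705^1)^2 ≡ 705^2 = 497025 ≡ 272 (mod 1277)
705^4 = (705^2)^2 ≡ 272^2 = 73984 ≡ 1195 (mod 1277)
705^8 = (705^4)^2 ≡ 1195^2 = 1428025 ≡ 339 (mod 1277)
705^16 = (705^8)^2 ≡ 339^2 = 114921 ≡ 1268 (mod 1277)
705^32 = (705^16)^2 ≡ 1268^2 = 1607824 ≡ 81 (mod 1277)
705^58 = 705^32 · 705^16 · 705^8 · 705^2 ≡ 81 · 1268 · 339 · 272 ≡ 371 (mod 1277).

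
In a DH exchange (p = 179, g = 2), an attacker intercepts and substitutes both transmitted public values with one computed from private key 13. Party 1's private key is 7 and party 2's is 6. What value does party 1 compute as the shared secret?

175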